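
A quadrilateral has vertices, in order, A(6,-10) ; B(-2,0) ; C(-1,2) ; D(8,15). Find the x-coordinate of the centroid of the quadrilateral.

Apply the shoelace formula. First the cross-terms c_i = x_i·y_{i+1} − x_{i+1}·y_i:
  -20, -4, -31, -170  ⇒  2A = -225, A = -112.5.
Then Σ (x_i + x_{i+1})·c_i = -2665, so x̄ = -2665 / (6·(-112.5)) = 533/135.

533/135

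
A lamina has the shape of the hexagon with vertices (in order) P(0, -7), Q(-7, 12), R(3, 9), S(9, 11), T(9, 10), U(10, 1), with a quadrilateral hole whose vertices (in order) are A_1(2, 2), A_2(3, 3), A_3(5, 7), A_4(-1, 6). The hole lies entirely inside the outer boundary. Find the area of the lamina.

Outer boundary:
Apply the surveyor's formula: 2A = Σ (x_i·y_{i+1} − x_{i+1}·y_i), indices taken mod 6.
Σ = (-49) + (-99) + (-48) + (-9) + (-91) + (-70) = -366
Area = |Σ|/2 = 183.
Hole:
Apply the shoelace formula: 2A = Σ (x_i·y_{i+1} − x_{i+1}·y_i), indices taken mod 4.
Cross-terms: 0, 6, 37, -14  ⇒  Σ = 29
Area = |Σ|/2 = 14.5.
Net area = 183 − 14.5 = 168.5.

168.5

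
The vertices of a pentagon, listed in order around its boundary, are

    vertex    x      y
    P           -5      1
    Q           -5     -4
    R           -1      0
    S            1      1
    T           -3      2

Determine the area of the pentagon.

16

P→Q: (-5)(-4) − (-5)(1) = 25
Q→R: (-5)(0) − (-1)(-4) = -4
R→S: (-1)(1) − (1)(0) = -1
S→T: (1)(2) − (-3)(1) = 5
T→P: (-3)(1) − (-5)(2) = 7
Σ = 32
Area = |Σ|/2 = 16.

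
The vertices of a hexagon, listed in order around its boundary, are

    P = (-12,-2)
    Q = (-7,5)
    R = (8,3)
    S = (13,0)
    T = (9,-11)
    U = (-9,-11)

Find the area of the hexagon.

Apply the shoelace (surveyor's) formula: 2A = Σ (x_i·y_{i+1} − x_{i+1}·y_i), indices taken mod 6.
Σ = (-74) + (-61) + (-39) + (-143) + (-198) + (-114) = -629
Area = |Σ|/2 = 314.5.

314.5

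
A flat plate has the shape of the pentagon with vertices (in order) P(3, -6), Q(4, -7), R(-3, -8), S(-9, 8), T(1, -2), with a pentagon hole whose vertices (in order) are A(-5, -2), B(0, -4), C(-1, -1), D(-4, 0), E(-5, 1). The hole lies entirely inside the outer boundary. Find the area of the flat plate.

56.5

Outer boundary:
Cross-terms: 3, -53, -96, 10, 0  ⇒  Σ = -136
Area = |Σ|/2 = 68.
Hole:
Σ = (20) + (-4) + (-4) + (-4) + (15) = 23
Area = |Σ|/2 = 11.5.
Net area = 68 − 11.5 = 56.5.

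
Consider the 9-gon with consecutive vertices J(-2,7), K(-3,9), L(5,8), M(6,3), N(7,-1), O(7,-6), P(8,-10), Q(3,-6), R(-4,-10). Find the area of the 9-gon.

Apply the shoelace formula: 2A = Σ (x_i·y_{i+1} − x_{i+1}·y_i), indices taken mod 9.
Σ = (3) + (-69) + (-33) + (-27) + (-35) + (-22) + (-18) + (-54) + (-48) = -303
Area = |Σ|/2 = 151.5.

151.5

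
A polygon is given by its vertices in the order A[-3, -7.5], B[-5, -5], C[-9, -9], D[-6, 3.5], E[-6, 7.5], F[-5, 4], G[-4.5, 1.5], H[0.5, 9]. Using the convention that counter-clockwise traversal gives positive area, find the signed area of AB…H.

Σ = (-22.5) + (0) + (-85.5) + (-24) + (13.5) + (10.5) + (-41.25) + (23.25) = -126
Signed area = Σ/2 = -63 (negative ⇒ clockwise traversal).

-63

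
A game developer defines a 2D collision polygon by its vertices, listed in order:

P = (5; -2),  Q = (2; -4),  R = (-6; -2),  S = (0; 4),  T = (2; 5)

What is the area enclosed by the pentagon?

Apply the shoelace formula: 2A = Σ (x_i·y_{i+1} − x_{i+1}·y_i), indices taken mod 5.
Σ = (-16) + (-28) + (-24) + (-8) + (-29) = -105
Area = |Σ|/2 = 52.5.

52.5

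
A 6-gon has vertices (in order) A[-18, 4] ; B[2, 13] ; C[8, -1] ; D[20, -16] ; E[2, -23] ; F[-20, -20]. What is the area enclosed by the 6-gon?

912

Apply the shoelace formula: 2A = Σ (x_i·y_{i+1} − x_{i+1}·y_i), indices taken mod 6.
Σ = (-242) + (-106) + (-108) + (-428) + (-500) + (-440) = -1824
Area = |Σ|/2 = 912.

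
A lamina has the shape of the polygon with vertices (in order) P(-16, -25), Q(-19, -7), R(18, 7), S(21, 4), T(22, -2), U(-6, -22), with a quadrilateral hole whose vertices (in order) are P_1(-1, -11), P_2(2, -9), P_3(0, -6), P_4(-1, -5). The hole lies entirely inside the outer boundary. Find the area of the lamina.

627

Outer boundary:
Cross-terms: -363, -7, -75, -130, -496, -202  ⇒  Σ = -1273
Area = |Σ|/2 = 636.5.
Hole:
Apply Gauss's area formula: 2A = Σ (x_i·y_{i+1} − x_{i+1}·y_i), indices taken mod 4.
P_1→P_2: (-1)(-9) − (2)(-11) = 31
P_2→P_3: (2)(-6) − (0)(-9) = -12
P_3→P_4: (0)(-5) − (-1)(-6) = -6
P_4→P_1: (-1)(-11) − (-1)(-5) = 6
Σ = 19
Area = |Σ|/2 = 9.5.
Net area = 636.5 − 9.5 = 627.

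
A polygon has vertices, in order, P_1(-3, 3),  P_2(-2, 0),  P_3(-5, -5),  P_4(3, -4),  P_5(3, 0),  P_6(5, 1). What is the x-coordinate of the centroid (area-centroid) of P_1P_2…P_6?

Apply Gauss's area formula. First the cross-terms c_i = x_i·y_{i+1} − x_{i+1}·y_i:
  6, 10, 35, 12, 3, 18  ⇒  2A = 84, A = 42.
Then Σ (x_i + x_{i+1})·c_i = -38, so x̄ = -38 / (6·42) = -19/126.

-19/126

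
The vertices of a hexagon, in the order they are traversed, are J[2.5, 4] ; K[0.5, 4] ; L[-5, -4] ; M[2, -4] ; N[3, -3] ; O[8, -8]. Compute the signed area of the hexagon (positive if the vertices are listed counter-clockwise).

56

Apply the shoelace (surveyor's) formula: 2A = Σ (x_i·y_{i+1} − x_{i+1}·y_i), indices taken mod 6.
J→K: (2.5)(4) − (0.5)(4) = 8
K→L: (0.5)(-4) − (-5)(4) = 18
L→M: (-5)(-4) − (2)(-4) = 28
M→N: (2)(-3) − (3)(-4) = 6
N→O: (3)(-8) − (8)(-3) = 0
O→J: (8)(4) − (2.5)(-8) = 52
Σ = 112
Signed area = Σ/2 = 56 (positive ⇒ counter-clockwise traversal).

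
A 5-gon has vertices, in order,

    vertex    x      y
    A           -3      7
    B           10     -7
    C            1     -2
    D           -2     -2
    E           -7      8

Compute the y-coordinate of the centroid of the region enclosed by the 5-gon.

46/41

Apply the shoelace (surveyor's) formula. First the cross-terms c_i = x_i·y_{i+1} − x_{i+1}·y_i:
  -49, -13, -6, -30, -25  ⇒  2A = -123, A = -61.5.
Then Σ (y_i + y_{i+1})·c_i = -414, so ȳ = -414 / (6·(-61.5)) = 46/41.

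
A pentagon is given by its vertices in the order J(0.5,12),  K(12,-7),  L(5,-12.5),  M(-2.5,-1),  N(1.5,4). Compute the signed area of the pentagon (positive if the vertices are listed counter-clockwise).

-145.625

Σ = (-147.5) + (-115) + (-36.25) + (-8.5) + (16) = -291.25
Signed area = Σ/2 = -145.625 (negative ⇒ clockwise traversal).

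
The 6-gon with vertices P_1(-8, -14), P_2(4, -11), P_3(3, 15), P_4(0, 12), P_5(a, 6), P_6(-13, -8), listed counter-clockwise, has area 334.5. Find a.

-10

Write out the shoelace sum; only the two edges meeting at P_5 involve a:
2·Area = [(0·6 − a·12) + (a·(-8) − (-13)·6)] + 391
       = -20·a + 469 = 669
⇒ a = -10.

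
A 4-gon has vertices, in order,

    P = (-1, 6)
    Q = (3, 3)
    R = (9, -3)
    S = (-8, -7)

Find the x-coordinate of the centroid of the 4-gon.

Apply the shoelace formula. First the cross-terms c_i = x_i·y_{i+1} − x_{i+1}·y_i:
  -21, -36, -87, -55  ⇒  2A = -199, A = -99.5.
Then Σ (x_i + x_{i+1})·c_i = -66, so x̄ = -66 / (6·(-99.5)) = 22/199.

22/199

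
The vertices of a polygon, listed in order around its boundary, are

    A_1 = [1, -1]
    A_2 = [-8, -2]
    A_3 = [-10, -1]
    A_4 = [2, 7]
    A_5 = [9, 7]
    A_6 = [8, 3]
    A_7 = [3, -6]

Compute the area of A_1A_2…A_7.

Apply the shoelace (surveyor's) formula: 2A = Σ (x_i·y_{i+1} − x_{i+1}·y_i), indices taken mod 7.
Σ = (-10) + (-12) + (-68) + (-49) + (-29) + (-57) + (3) = -222
Area = |Σ|/2 = 111.

111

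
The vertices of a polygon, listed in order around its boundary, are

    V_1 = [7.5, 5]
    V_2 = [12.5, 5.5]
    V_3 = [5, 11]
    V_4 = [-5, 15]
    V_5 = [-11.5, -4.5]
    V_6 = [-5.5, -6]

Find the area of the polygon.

237.75

Apply the shoelace (surveyor's) formula: 2A = Σ (x_i·y_{i+1} − x_{i+1}·y_i), indices taken mod 6.
Cross-terms: -21.25, 110, 130, 195, 44.25, 17.5  ⇒  Σ = 475.5
Area = |Σ|/2 = 237.75.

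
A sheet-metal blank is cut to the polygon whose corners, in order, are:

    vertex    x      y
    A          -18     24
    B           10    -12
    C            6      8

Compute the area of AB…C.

Apply Gauss's area formula: 2A = Σ (x_i·y_{i+1} − x_{i+1}·y_i), indices taken mod 3.
Σ = (-24) + (152) + (288) = 416
Area = |Σ|/2 = 208.

208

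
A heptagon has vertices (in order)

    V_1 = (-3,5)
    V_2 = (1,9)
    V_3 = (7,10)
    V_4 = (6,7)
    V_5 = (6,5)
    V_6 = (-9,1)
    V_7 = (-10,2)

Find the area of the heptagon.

Cross-terms: -32, -53, -11, -12, 51, -8, -44  ⇒  Σ = -109
Area = |Σ|/2 = 54.5.

54.5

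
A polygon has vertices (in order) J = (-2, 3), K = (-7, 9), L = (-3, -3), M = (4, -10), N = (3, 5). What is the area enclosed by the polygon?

Cross-terms: 3, 48, 42, 50, 19  ⇒  Σ = 162
Area = |Σ|/2 = 81.

81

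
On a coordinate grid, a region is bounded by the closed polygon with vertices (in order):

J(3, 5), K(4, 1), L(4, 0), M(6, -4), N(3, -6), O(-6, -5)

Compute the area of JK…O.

Apply the surveyor's formula: 2A = Σ (x_i·y_{i+1} − x_{i+1}·y_i), indices taken mod 6.
Σ = (-17) + (-4) + (-16) + (-24) + (-51) + (-15) = -127
Area = |Σ|/2 = 63.5.

63.5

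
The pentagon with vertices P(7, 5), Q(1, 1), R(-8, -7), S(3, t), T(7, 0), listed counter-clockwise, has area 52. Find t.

The doubled signed area Σ (x_i y_{i+1} − x_{i+1} y_i) is linear in t.
With t=0 it equals 59; the coefficient of t is -15 (from the two edges through S).
So -15·t + 59 = 2·52 = 104 ⇒ t = -3.

-3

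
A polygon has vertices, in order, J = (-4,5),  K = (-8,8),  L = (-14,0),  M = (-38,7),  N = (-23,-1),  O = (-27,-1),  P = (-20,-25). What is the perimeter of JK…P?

120

|JK| = √((-4)² + (3)²) = √25 = 5
|KL| = √((-6)² + (-8)²) = √100 = 10
|LM| = √((-24)² + (7)²) = √625 = 25
|MN| = √((15)² + (-8)²) = √289 = 17
|NO| = √((-4)² + (0)²) = √16 = 4
|OP| = √((7)² + (-24)²) = √625 = 25
|PJ| = √((16)² + (30)²) = √1156 = 34
Perimeter = 5 + 10 + 25 + 17 + 4 + 25 + 34 = 120.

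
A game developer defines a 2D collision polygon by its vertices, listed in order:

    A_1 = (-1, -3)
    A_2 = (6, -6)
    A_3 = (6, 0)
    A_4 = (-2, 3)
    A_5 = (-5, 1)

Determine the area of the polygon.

Σ = (24) + (36) + (18) + (13) + (16) = 107
Area = |Σ|/2 = 53.5.

53.5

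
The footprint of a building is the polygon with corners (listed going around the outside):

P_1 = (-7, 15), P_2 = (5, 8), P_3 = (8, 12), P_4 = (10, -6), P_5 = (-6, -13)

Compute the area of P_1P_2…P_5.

Apply the shoelace (surveyor's) formula: 2A = Σ (x_i·y_{i+1} − x_{i+1}·y_i), indices taken mod 5.
P_1→P_2: (-7)(8) − (5)(15) = -131
P_2→P_3: (5)(12) − (8)(8) = -4
P_3→P_4: (8)(-6) − (10)(12) = -168
P_4→P_5: (10)(-13) − (-6)(-6) = -166
P_5→P_1: (-6)(15) − (-7)(-13) = -181
Σ = -650
Area = |Σ|/2 = 325.

325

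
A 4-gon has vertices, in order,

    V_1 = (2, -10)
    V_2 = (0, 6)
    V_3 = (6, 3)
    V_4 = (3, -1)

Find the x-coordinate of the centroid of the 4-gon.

Apply the shoelace (surveyor's) formula. First the cross-terms c_i = x_i·y_{i+1} − x_{i+1}·y_i:
  12, -36, -15, -28  ⇒  2A = -67, A = -33.5.
Then Σ (x_i + x_{i+1})·c_i = -467, so x̄ = -467 / (6·(-33.5)) = 467/201.

467/201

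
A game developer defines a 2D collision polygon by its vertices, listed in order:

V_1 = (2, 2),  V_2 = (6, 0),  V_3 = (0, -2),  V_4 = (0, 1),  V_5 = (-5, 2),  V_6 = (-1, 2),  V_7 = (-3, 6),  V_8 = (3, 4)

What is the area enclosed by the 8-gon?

29.5

V_1→V_2: (2)(0) − (6)(2) = -12
V_2→V_3: (6)(-2) − (0)(0) = -12
V_3→V_4: (0)(1) − (0)(-2) = 0
V_4→V_5: (0)(2) − (-5)(1) = 5
V_5→V_6: (-5)(2) − (-1)(2) = -8
V_6→V_7: (-1)(6) − (-3)(2) = 0
V_7→V_8: (-3)(4) − (3)(6) = -30
V_8→V_1: (3)(2) − (2)(4) = -2
Σ = -59
Area = |Σ|/2 = 29.5.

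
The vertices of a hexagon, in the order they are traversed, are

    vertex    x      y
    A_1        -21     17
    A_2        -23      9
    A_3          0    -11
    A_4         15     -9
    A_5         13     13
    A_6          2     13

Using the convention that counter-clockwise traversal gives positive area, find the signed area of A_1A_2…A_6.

Apply the shoelace (surveyor's) formula: 2A = Σ (x_i·y_{i+1} − x_{i+1}·y_i), indices taken mod 6.
Σ = (202) + (253) + (165) + (312) + (143) + (307) = 1382
Signed area = Σ/2 = 691 (positive ⇒ counter-clockwise traversal).

691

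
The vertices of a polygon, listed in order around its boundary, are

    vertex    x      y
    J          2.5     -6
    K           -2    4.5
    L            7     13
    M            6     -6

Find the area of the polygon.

Apply the shoelace (surveyor's) formula: 2A = Σ (x_i·y_{i+1} − x_{i+1}·y_i), indices taken mod 4.
J→K: (2.5)(4.5) − (-2)(-6) = -0.75
K→L: (-2)(13) − (7)(4.5) = -57.5
L→M: (7)(-6) − (6)(13) = -120
M→J: (6)(-6) − (2.5)(-6) = -21
Σ = -199.25
Area = |Σ|/2 = 99.625.

99.625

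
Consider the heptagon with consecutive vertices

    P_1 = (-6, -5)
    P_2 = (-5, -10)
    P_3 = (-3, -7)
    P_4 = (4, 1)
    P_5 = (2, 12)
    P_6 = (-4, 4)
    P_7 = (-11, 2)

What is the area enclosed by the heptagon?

Cross-terms: 35, 5, 25, 46, 56, 36, 67  ⇒  Σ = 270
Area = |Σ|/2 = 135.

135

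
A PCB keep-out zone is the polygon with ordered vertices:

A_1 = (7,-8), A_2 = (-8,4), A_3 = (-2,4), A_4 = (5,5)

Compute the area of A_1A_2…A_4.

Σ = (-36) + (-24) + (-30) + (-75) = -165
Area = |Σ|/2 = 82.5.

82.5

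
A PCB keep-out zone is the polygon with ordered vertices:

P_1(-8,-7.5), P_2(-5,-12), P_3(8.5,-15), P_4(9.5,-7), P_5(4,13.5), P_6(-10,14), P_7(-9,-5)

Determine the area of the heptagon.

434.625

Cross-terms: 58.5, 177, 83, 156.25, 191, 176, 27.5  ⇒  Σ = 869.25
Area = |Σ|/2 = 434.625.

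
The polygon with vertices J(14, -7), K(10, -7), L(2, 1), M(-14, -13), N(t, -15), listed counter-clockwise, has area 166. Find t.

-12

Write out the shoelace sum; only the two edges meeting at N involve t:
2·Area = [((-14)·(-15) − t·(-13)) + (t·(-7) − 14·(-15))] + -16
       = 6·t + 404 = 332
⇒ t = -12.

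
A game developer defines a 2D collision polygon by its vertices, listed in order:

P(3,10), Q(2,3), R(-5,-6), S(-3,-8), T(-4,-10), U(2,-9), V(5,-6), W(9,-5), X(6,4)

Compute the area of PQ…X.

Apply the surveyor's formula: 2A = Σ (x_i·y_{i+1} − x_{i+1}·y_i), indices taken mod 9.
Cross-terms: -11, 3, 22, -2, 56, 33, 29, 66, 48  ⇒  Σ = 244
Area = |Σ|/2 = 122.

122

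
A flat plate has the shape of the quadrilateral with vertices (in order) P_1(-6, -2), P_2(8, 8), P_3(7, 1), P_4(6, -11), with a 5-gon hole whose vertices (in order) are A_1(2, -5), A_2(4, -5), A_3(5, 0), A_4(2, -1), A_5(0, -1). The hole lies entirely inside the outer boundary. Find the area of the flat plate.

Outer boundary:
Apply the shoelace (surveyor's) formula: 2A = Σ (x_i·y_{i+1} − x_{i+1}·y_i), indices taken mod 4.
Σ = (-32) + (-48) + (-83) + (-78) = -241
Area = |Σ|/2 = 120.5.
Hole:
Σ = (10) + (25) + (-5) + (-2) + (2) = 30
Area = |Σ|/2 = 15.
Net area = 120.5 − 15 = 105.5.

105.5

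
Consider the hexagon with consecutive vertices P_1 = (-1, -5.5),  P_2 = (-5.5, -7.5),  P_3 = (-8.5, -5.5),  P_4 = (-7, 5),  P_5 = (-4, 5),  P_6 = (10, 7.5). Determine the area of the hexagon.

Apply the surveyor's formula: 2A = Σ (x_i·y_{i+1} − x_{i+1}·y_i), indices taken mod 6.
Cross-terms: -22.75, -33.5, -81, -15, -80, -47.5  ⇒  Σ = -279.75
Area = |Σ|/2 = 139.875.

139.875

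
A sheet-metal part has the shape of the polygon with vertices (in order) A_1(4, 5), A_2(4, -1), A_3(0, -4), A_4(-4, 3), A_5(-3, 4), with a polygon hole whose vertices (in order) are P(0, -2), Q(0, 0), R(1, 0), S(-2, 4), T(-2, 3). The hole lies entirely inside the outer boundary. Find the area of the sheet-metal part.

42

Outer boundary:
Σ = (-24) + (-16) + (-16) + (-7) + (-31) = -94
Area = |Σ|/2 = 47.
Hole:
Σ = (0) + (0) + (4) + (2) + (4) = 10
Area = |Σ|/2 = 5.
Net area = 47 − 5 = 42.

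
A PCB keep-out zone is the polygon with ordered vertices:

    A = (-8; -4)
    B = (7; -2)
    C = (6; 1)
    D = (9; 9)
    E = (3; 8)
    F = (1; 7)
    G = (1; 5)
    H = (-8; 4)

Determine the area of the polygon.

136

A→B: (-8)(-2) − (7)(-4) = 44
B→C: (7)(1) − (6)(-2) = 19
C→D: (6)(9) − (9)(1) = 45
D→E: (9)(8) − (3)(9) = 45
E→F: (3)(7) − (1)(8) = 13
F→G: (1)(5) − (1)(7) = -2
G→H: (1)(4) − (-8)(5) = 44
H→A: (-8)(-4) − (-8)(4) = 64
Σ = 272
Area = |Σ|/2 = 136.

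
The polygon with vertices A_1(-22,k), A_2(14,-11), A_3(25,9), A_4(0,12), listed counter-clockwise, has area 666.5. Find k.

-9

Write out the shoelace sum; only the two edges meeting at A_1 involve k:
2·Area = [(0·k − (-22)·12) + ((-22)·(-11) − 14·k)] + 701
       = -14·k + 1207 = 1333
⇒ k = -9.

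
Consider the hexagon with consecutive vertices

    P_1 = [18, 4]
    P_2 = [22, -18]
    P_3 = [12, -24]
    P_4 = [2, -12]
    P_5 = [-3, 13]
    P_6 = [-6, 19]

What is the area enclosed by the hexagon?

587.5

Σ = (-412) + (-312) + (-96) + (-10) + (21) + (-366) = -1175
Area = |Σ|/2 = 587.5.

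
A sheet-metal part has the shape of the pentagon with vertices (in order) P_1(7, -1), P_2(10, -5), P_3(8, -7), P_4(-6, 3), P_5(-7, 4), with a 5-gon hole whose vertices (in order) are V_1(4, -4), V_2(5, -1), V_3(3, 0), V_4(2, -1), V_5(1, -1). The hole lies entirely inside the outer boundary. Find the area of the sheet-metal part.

41

Outer boundary:
Apply the shoelace (surveyor's) formula: 2A = Σ (x_i·y_{i+1} − x_{i+1}·y_i), indices taken mod 5.
Σ = (-25) + (-30) + (-18) + (-3) + (-21) = -97
Area = |Σ|/2 = 48.5.
Hole:
Apply the shoelace (surveyor's) formula: 2A = Σ (x_i·y_{i+1} − x_{i+1}·y_i), indices taken mod 5.
Σ = (16) + (3) + (-3) + (-1) + (0) = 15
Area = |Σ|/2 = 7.5.
Net area = 48.5 − 7.5 = 41.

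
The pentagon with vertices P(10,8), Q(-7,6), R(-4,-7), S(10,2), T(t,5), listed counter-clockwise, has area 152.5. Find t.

9

The doubled signed area Σ (x_i y_{i+1} − x_{i+1} y_i) is linear in t.
With t=0 it equals 251; the coefficient of t is 6 (from the two edges through T).
So 6·t + 251 = 2·152.5 = 305 ⇒ t = 9.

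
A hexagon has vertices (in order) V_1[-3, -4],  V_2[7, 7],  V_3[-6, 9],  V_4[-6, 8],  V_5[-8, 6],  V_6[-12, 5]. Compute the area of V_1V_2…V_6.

Apply the surveyor's formula: 2A = Σ (x_i·y_{i+1} − x_{i+1}·y_i), indices taken mod 6.
Cross-terms: 7, 105, 6, 28, 32, 63  ⇒  Σ = 241
Area = |Σ|/2 = 120.5.

120.5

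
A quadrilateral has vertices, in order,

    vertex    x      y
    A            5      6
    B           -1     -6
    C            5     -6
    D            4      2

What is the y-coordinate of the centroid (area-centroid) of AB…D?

-38/15

Apply the shoelace (surveyor's) formula. First the cross-terms c_i = x_i·y_{i+1} − x_{i+1}·y_i:
  -24, 36, 34, 14  ⇒  2A = 60, A = 30.
Then Σ (y_i + y_{i+1})·c_i = -456, so ȳ = -456 / (6·30) = -38/15.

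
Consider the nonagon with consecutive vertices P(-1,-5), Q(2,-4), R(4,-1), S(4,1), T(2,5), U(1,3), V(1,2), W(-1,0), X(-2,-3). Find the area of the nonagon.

Cross-terms: 14, 14, 8, 18, 1, -1, 2, 3, 7  ⇒  Σ = 66
Area = |Σ|/2 = 33.

33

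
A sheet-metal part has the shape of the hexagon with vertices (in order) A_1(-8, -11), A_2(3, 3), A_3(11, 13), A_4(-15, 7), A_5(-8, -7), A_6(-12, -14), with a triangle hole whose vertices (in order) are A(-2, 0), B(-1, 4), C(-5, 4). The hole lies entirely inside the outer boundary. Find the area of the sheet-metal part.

240

Outer boundary:
Apply the shoelace (surveyor's) formula: 2A = Σ (x_i·y_{i+1} − x_{i+1}·y_i), indices taken mod 6.
Σ = (9) + (6) + (272) + (161) + (28) + (20) = 496
Area = |Σ|/2 = 248.
Hole:
Cross-terms: -8, 16, 8  ⇒  Σ = 16
Area = |Σ|/2 = 8.
Net area = 248 − 8 = 240.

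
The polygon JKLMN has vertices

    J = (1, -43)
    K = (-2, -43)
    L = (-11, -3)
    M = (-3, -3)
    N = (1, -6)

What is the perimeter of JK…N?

|JK| = √((-3)² + (0)²) = √9 = 3
|KL| = √((-9)² + (40)²) = √1681 = 41
|LM| = √((8)² + (0)²) = √64 = 8
|MN| = √((4)² + (-3)²) = √25 = 5
|NJ| = √((0)² + (-37)²) = √1369 = 37
Perimeter = 3 + 41 + 8 + 5 + 37 = 94.

94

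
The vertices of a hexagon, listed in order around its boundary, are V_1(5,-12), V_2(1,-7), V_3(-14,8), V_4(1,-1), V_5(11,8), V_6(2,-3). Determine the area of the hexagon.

73

Apply the shoelace formula: 2A = Σ (x_i·y_{i+1} − x_{i+1}·y_i), indices taken mod 6.
Σ = (-23) + (-90) + (6) + (19) + (-49) + (-9) = -146
Area = |Σ|/2 = 73.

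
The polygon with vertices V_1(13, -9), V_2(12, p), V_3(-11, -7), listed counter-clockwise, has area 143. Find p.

3

Write out the shoelace sum; only the two edges meeting at V_2 involve p:
2·Area = [(13·p − 12·(-9)) + (12·(-7) − (-11)·p)] + 190
       = 24·p + 214 = 286
⇒ p = 3.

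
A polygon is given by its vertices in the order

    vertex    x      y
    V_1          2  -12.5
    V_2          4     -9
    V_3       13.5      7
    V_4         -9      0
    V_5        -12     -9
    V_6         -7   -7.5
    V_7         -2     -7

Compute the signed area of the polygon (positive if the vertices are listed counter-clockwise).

Cross-terms: 32, 149.5, 63, 81, 27, 34, 39  ⇒  Σ = 425.5
Signed area = Σ/2 = 212.75 (positive ⇒ counter-clockwise traversal).

212.75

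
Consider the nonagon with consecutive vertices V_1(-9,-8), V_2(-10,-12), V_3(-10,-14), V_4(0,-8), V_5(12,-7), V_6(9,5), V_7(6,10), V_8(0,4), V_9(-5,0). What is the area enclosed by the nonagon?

Σ = (28) + (20) + (80) + (96) + (123) + (60) + (24) + (20) + (40) = 491
Area = |Σ|/2 = 245.5.

245.5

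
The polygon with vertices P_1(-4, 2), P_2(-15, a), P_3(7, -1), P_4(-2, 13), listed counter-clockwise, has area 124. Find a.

-6

The doubled signed area Σ (x_i y_{i+1} − x_{i+1} y_i) is linear in a.
With a=0 it equals 182; the coefficient of a is -11 (from the two edges through P_2).
So -11·a + 182 = 2·124 = 248 ⇒ a = -6.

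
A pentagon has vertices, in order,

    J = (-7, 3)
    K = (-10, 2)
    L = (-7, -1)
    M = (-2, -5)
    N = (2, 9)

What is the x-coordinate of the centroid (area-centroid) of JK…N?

Apply the surveyor's formula. First the cross-terms c_i = x_i·y_{i+1} − x_{i+1}·y_i:
  16, 24, 33, -8, 69  ⇒  2A = 134, A = 67.
Then Σ (x_i + x_{i+1})·c_i = -1322, so x̄ = -1322 / (6·67) = -661/201.

-661/201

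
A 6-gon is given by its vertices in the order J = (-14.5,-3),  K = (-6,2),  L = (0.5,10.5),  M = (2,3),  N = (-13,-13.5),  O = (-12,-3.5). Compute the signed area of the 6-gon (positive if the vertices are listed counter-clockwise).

Apply the shoelace formula: 2A = Σ (x_i·y_{i+1} − x_{i+1}·y_i), indices taken mod 6.
Cross-terms: -47, -64, -19.5, 12, -116.5, -14.75  ⇒  Σ = -249.75
Signed area = Σ/2 = -124.875 (negative ⇒ clockwise traversal).

-124.875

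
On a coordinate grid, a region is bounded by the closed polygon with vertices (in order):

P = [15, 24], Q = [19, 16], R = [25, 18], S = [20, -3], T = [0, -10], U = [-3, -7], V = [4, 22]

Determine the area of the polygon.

Apply the shoelace formula: 2A = Σ (x_i·y_{i+1} − x_{i+1}·y_i), indices taken mod 7.
Σ = (-216) + (-58) + (-435) + (-200) + (-30) + (-38) + (-234) = -1211
Area = |Σ|/2 = 605.5.

605.5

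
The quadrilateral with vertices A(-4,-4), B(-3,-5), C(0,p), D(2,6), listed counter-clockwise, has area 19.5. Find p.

-3

The doubled signed area Σ (x_i y_{i+1} − x_{i+1} y_i) is linear in p.
With p=0 it equals 24; the coefficient of p is -5 (from the two edges through C).
So -5·p + 24 = 2·19.5 = 39 ⇒ p = -3.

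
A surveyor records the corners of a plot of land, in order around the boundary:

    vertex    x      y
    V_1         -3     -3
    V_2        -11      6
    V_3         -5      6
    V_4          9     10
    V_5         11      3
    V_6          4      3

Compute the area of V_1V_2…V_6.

Apply the shoelace formula: 2A = Σ (x_i·y_{i+1} − x_{i+1}·y_i), indices taken mod 6.
Cross-terms: -51, -36, -104, -83, 21, -3  ⇒  Σ = -256
Area = |Σ|/2 = 128.

128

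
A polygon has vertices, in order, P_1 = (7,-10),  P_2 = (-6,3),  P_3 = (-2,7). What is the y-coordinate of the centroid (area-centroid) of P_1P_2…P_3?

0

Apply the surveyor's formula. First the cross-terms c_i = x_i·y_{i+1} − x_{i+1}·y_i:
  -39, -36, -29  ⇒  2A = -104, A = -52.
Then Σ (y_i + y_{i+1})·c_i = 0, so ȳ = 0 / (6·(-52)) = 0.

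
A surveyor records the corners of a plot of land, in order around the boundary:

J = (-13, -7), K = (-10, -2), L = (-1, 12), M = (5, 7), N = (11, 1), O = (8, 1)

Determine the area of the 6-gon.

Apply the shoelace (surveyor's) formula: 2A = Σ (x_i·y_{i+1} − x_{i+1}·y_i), indices taken mod 6.
J→K: (-13)(-2) − (-10)(-7) = -44
K→L: (-10)(12) − (-1)(-2) = -122
L→M: (-1)(7) − (5)(12) = -67
M→N: (5)(1) − (11)(7) = -72
N→O: (11)(1) − (8)(1) = 3
O→J: (8)(-7) − (-13)(1) = -43
Σ = -345
Area = |Σ|/2 = 172.5.

172.5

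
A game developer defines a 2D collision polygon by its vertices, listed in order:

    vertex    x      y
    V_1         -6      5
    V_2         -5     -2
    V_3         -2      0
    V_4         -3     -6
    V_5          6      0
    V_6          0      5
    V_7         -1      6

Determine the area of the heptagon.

73.5

V_1→V_2: (-6)(-2) − (-5)(5) = 37
V_2→V_3: (-5)(0) − (-2)(-2) = -4
V_3→V_4: (-2)(-6) − (-3)(0) = 12
V_4→V_5: (-3)(0) − (6)(-6) = 36
V_5→V_6: (6)(5) − (0)(0) = 30
V_6→V_7: (0)(6) − (-1)(5) = 5
V_7→V_1: (-1)(5) − (-6)(6) = 31
Σ = 147
Area = |Σ|/2 = 73.5.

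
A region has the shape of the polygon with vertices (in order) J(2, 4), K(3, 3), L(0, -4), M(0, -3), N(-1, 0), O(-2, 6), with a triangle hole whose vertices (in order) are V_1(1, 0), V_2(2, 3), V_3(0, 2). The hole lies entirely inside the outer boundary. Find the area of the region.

Outer boundary:
Apply the shoelace formula: 2A = Σ (x_i·y_{i+1} − x_{i+1}·y_i), indices taken mod 6.
J→K: (2)(3) − (3)(4) = -6
K→L: (3)(-4) − (0)(3) = -12
L→M: (0)(-3) − (0)(-4) = 0
M→N: (0)(0) − (-1)(-3) = -3
N→O: (-1)(6) − (-2)(0) = -6
O→J: (-2)(4) − (2)(6) = -20
Σ = -47
Area = |Σ|/2 = 23.5.
Hole:
Apply the surveyor's formula: 2A = Σ (x_i·y_{i+1} − x_{i+1}·y_i), indices taken mod 3.
Σ = (3) + (4) + (-2) = 5
Area = |Σ|/2 = 2.5.
Net area = 23.5 − 2.5 = 21.

21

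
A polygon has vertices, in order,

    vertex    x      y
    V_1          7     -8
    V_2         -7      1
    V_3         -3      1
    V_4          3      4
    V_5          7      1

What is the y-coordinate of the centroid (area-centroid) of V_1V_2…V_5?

-16/13

Apply the shoelace (surveyor's) formula. First the cross-terms c_i = x_i·y_{i+1} − x_{i+1}·y_i:
  -49, -4, -15, -25, -63  ⇒  2A = -156, A = -78.
Then Σ (y_i + y_{i+1})·c_i = 576, so ȳ = 576 / (6·(-78)) = -16/13.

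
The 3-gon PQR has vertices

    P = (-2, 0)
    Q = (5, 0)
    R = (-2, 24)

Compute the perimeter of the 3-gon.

|PQ| = √((7)² + (0)²) = √49 = 7
|QR| = √((-7)² + (24)²) = √625 = 25
|RP| = √((0)² + (-24)²) = √576 = 24
Perimeter = 7 + 25 + 24 = 56.

56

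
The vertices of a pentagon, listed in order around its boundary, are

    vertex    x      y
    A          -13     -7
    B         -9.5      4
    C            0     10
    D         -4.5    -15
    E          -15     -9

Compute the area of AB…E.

182.5

Apply the shoelace (surveyor's) formula: 2A = Σ (x_i·y_{i+1} − x_{i+1}·y_i), indices taken mod 5.
Σ = (-118.5) + (-95) + (45) + (-184.5) + (-12) = -365
Area = |Σ|/2 = 182.5.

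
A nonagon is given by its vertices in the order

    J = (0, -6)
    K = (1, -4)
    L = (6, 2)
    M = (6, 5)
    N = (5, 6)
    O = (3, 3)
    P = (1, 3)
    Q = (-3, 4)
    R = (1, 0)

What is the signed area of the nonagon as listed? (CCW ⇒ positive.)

33.5

Cross-terms: 6, 26, 18, 11, -3, 6, 13, -4, -6  ⇒  Σ = 67
Signed area = Σ/2 = 33.5 (positive ⇒ counter-clockwise traversal).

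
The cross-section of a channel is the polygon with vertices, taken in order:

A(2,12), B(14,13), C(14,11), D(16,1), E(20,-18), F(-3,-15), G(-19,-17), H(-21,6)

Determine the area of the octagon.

Apply Gauss's area formula: 2A = Σ (x_i·y_{i+1} − x_{i+1}·y_i), indices taken mod 8.
Σ = (-142) + (-28) + (-162) + (-308) + (-354) + (-234) + (-471) + (-264) = -1963
Area = |Σ|/2 = 981.5.

981.5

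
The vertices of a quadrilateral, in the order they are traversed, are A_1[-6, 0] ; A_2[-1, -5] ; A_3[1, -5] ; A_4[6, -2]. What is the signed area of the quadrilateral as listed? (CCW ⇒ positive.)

28

Cross-terms: 30, 10, 28, -12  ⇒  Σ = 56
Signed area = Σ/2 = 28 (positive ⇒ counter-clockwise traversal).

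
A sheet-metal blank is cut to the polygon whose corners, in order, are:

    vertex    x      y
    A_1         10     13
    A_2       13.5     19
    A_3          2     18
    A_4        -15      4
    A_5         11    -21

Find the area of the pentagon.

560.75

Apply the surveyor's formula: 2A = Σ (x_i·y_{i+1} − x_{i+1}·y_i), indices taken mod 5.
Cross-terms: 14.5, 205, 278, 271, 353  ⇒  Σ = 1121.5
Area = |Σ|/2 = 560.75.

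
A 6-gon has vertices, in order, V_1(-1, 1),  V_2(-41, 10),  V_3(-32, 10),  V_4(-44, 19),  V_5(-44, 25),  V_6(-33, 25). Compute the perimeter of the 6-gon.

|V_1V_2| = √((-40)² + (9)²) = √1681 = 41
|V_2V_3| = √((9)² + (0)²) = √81 = 9
|V_3V_4| = √((-12)² + (9)²) = √225 = 15
|V_4V_5| = √((0)² + (6)²) = √36 = 6
|V_5V_6| = √((11)² + (0)²) = √121 = 11
|V_6V_1| = √((32)² + (-24)²) = √1600 = 40
Perimeter = 41 + 9 + 15 + 6 + 11 + 40 = 122.

122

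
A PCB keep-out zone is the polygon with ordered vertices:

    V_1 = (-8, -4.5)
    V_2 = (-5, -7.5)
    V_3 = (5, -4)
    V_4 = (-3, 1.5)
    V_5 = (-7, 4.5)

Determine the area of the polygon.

77.5

Cross-terms: 37.5, 57.5, -4.5, -3, 67.5  ⇒  Σ = 155
Area = |Σ|/2 = 77.5.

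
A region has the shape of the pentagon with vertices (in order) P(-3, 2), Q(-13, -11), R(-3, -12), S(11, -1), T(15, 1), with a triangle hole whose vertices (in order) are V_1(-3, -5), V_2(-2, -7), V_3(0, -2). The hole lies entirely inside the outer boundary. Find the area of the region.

Outer boundary:
Cross-terms: 59, 123, 135, 26, 33  ⇒  Σ = 376
Area = |Σ|/2 = 188.
Hole:
V_1→V_2: (-3)(-7) − (-2)(-5) = 11
V_2→V_3: (-2)(-2) − (0)(-7) = 4
V_3→V_1: (0)(-5) − (-3)(-2) = -6
Σ = 9
Area = |Σ|/2 = 4.5.
Net area = 188 − 4.5 = 183.5.

183.5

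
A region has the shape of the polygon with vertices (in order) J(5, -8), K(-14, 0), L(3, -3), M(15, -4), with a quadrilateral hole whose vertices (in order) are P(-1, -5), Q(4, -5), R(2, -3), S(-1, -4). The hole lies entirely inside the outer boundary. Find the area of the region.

Outer boundary:
Apply Gauss's area formula: 2A = Σ (x_i·y_{i+1} − x_{i+1}·y_i), indices taken mod 4.
Cross-terms: -112, 42, 33, -100  ⇒  Σ = -137
Area = |Σ|/2 = 68.5.
Hole:
Σ = (25) + (-2) + (-11) + (1) = 13
Area = |Σ|/2 = 6.5.
Net area = 68.5 − 6.5 = 62.

62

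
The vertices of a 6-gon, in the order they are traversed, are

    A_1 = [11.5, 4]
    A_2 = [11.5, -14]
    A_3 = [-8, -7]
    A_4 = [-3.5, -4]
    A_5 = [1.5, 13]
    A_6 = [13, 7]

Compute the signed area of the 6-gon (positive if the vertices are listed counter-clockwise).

-309.25

Cross-terms: -207, -192.5, 7.5, -39.5, -158.5, -28.5  ⇒  Σ = -618.5
Signed area = Σ/2 = -309.25 (negative ⇒ clockwise traversal).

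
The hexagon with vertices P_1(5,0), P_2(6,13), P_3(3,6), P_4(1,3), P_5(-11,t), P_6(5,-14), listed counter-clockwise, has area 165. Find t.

The doubled signed area Σ (x_i y_{i+1} − x_{i+1} y_i) is linear in t.
With t=0 it equals 322; the coefficient of t is -4 (from the two edges through P_5).
So -4·t + 322 = 2·165 = 330 ⇒ t = -2.

-2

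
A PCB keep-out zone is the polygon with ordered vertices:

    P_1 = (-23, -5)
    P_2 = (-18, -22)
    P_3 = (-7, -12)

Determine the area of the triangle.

Apply Gauss's area formula: 2A = Σ (x_i·y_{i+1} − x_{i+1}·y_i), indices taken mod 3.
Σ = (416) + (62) + (-241) = 237
Area = |Σ|/2 = 118.5.

118.5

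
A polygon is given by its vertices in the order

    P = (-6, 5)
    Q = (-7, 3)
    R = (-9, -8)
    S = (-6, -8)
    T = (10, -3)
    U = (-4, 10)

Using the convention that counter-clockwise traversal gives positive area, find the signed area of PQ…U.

175

P→Q: (-6)(3) − (-7)(5) = 17
Q→R: (-7)(-8) − (-9)(3) = 83
R→S: (-9)(-8) − (-6)(-8) = 24
S→T: (-6)(-3) − (10)(-8) = 98
T→U: (10)(10) − (-4)(-3) = 88
U→P: (-4)(5) − (-6)(10) = 40
Σ = 350
Signed area = Σ/2 = 175 (positive ⇒ counter-clockwise traversal).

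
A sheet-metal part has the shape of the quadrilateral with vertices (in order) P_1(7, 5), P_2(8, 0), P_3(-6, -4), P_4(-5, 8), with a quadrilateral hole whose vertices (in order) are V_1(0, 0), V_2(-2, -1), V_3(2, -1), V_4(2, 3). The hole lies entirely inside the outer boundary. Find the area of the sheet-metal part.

104.5

Outer boundary:
Apply Gauss's area formula: 2A = Σ (x_i·y_{i+1} − x_{i+1}·y_i), indices taken mod 4.
Σ = (-40) + (-32) + (-68) + (-81) = -221
Area = |Σ|/2 = 110.5.
Hole:
Apply the surveyor's formula: 2A = Σ (x_i·y_{i+1} − x_{i+1}·y_i), indices taken mod 4.
Σ = (0) + (4) + (8) + (0) = 12
Area = |Σ|/2 = 6.
Net area = 110.5 − 6 = 104.5.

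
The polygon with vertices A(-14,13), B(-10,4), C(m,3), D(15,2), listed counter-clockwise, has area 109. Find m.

Write out the shoelace sum; only the two edges meeting at C involve m:
2·Area = [((-10)·3 − m·4) + (m·2 − 15·3)] + 297
       = -2·m + 222 = 218
⇒ m = 2.

2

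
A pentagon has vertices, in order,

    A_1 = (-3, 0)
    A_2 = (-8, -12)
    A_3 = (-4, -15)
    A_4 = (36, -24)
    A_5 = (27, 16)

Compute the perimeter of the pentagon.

|A_1A_2| = √((-5)² + (-12)²) = √169 = 13
|A_2A_3| = √((4)² + (-3)²) = √25 = 5
|A_3A_4| = √((40)² + (-9)²) = √1681 = 41
|A_4A_5| = √((-9)² + (40)²) = √1681 = 41
|A_5A_1| = √((-30)² + (-16)²) = √1156 = 34
Perimeter = 13 + 5 + 41 + 41 + 34 = 134.

134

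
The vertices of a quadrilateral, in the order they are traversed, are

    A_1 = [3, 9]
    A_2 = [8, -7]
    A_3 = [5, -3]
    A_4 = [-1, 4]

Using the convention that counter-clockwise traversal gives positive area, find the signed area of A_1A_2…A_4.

Apply the shoelace formula: 2A = Σ (x_i·y_{i+1} − x_{i+1}·y_i), indices taken mod 4.
A_1→A_2: (3)(-7) − (8)(9) = -93
A_2→A_3: (8)(-3) − (5)(-7) = 11
A_3→A_4: (5)(4) − (-1)(-3) = 17
A_4→A_1: (-1)(9) − (3)(4) = -21
Σ = -86
Signed area = Σ/2 = -43 (negative ⇒ clockwise traversal).

-43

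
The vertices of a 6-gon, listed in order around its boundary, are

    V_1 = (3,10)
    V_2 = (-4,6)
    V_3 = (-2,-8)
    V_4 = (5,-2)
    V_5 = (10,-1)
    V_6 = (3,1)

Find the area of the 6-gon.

100.5

Apply the surveyor's formula: 2A = Σ (x_i·y_{i+1} − x_{i+1}·y_i), indices taken mod 6.
V_1→V_2: (3)(6) − (-4)(10) = 58
V_2→V_3: (-4)(-8) − (-2)(6) = 44
V_3→V_4: (-2)(-2) − (5)(-8) = 44
V_4→V_5: (5)(-1) − (10)(-2) = 15
V_5→V_6: (10)(1) − (3)(-1) = 13
V_6→V_1: (3)(10) − (3)(1) = 27
Σ = 201
Area = |Σ|/2 = 100.5.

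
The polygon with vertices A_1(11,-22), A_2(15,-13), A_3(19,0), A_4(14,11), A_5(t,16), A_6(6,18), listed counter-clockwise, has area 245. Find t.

7

Write out the shoelace sum; only the two edges meeting at A_5 involve t:
2·Area = [(14·16 − t·11) + (t·18 − 6·16)] + 313
       = 7·t + 441 = 490
⇒ t = 7.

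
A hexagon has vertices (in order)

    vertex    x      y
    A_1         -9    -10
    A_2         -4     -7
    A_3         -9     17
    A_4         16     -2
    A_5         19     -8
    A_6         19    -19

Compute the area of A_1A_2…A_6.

511

Apply Gauss's area formula: 2A = Σ (x_i·y_{i+1} − x_{i+1}·y_i), indices taken mod 6.
A_1→A_2: (-9)(-7) − (-4)(-10) = 23
A_2→A_3: (-4)(17) − (-9)(-7) = -131
A_3→A_4: (-9)(-2) − (16)(17) = -254
A_4→A_5: (16)(-8) − (19)(-2) = -90
A_5→A_6: (19)(-19) − (19)(-8) = -209
A_6→A_1: (19)(-10) − (-9)(-19) = -361
Σ = -1022
Area = |Σ|/2 = 511.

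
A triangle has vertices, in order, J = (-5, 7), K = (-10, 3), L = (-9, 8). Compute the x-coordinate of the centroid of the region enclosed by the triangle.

-8

Apply the surveyor's formula. First the cross-terms c_i = x_i·y_{i+1} − x_{i+1}·y_i:
  55, -53, -23  ⇒  2A = -21, A = -10.5.
Then Σ (x_i + x_{i+1})·c_i = 504, so x̄ = 504 / (6·(-10.5)) = -8.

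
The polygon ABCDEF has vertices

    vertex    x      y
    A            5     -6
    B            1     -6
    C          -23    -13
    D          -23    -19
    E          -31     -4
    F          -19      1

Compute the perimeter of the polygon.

90

|AB| = √((-4)² + (0)²) = √16 = 4
|BC| = √((-24)² + (-7)²) = √625 = 25
|CD| = √((0)² + (-6)²) = √36 = 6
|DE| = √((-8)² + (15)²) = √289 = 17
|EF| = √((12)² + (5)²) = √169 = 13
|FA| = √((24)² + (-7)²) = √625 = 25
Perimeter = 4 + 25 + 6 + 17 + 13 + 25 = 90.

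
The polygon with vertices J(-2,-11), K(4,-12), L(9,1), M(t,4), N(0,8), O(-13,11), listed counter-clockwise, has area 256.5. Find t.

4

The doubled signed area Σ (x_i y_{i+1} − x_{i+1} y_i) is linear in t.
With t=0 it equals 485; the coefficient of t is 7 (from the two edges through M).
So 7·t + 485 = 2·256.5 = 513 ⇒ t = 4.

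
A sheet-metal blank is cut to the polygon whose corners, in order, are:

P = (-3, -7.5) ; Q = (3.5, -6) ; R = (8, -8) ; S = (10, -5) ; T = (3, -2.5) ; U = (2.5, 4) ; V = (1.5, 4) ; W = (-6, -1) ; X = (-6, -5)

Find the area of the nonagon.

96.5

Σ = (44.25) + (20) + (40) + (-10) + (18.25) + (4) + (22.5) + (24) + (30) = 193
Area = |Σ|/2 = 96.5.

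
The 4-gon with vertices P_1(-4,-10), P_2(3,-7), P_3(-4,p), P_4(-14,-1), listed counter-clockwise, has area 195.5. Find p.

Write out the shoelace sum; only the two edges meeting at P_3 involve p:
2·Area = [(3·p − (-4)·(-7)) + ((-4)·(-1) − (-14)·p)] + 194
       = 17·p + 170 = 391
⇒ p = 13.

13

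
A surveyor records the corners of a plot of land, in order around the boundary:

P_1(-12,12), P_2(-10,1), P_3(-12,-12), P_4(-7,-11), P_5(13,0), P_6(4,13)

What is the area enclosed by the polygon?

Σ = (108) + (132) + (48) + (143) + (169) + (204) = 804
Area = |Σ|/2 = 402.

402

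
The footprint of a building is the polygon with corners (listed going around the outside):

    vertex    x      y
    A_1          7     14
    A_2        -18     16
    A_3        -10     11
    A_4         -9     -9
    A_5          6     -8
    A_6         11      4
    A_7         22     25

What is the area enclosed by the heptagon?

536.5

Σ = (364) + (-38) + (189) + (126) + (112) + (187) + (133) = 1073
Area = |Σ|/2 = 536.5.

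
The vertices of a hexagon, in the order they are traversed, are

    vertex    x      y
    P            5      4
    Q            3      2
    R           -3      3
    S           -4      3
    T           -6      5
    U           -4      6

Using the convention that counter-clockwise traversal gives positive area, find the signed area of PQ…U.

Apply the surveyor's formula: 2A = Σ (x_i·y_{i+1} − x_{i+1}·y_i), indices taken mod 6.
P→Q: (5)(2) − (3)(4) = -2
Q→R: (3)(3) − (-3)(2) = 15
R→S: (-3)(3) − (-4)(3) = 3
S→T: (-4)(5) − (-6)(3) = -2
T→U: (-6)(6) − (-4)(5) = -16
U→P: (-4)(4) − (5)(6) = -46
Σ = -48
Signed area = Σ/2 = -24 (negative ⇒ clockwise traversal).

-24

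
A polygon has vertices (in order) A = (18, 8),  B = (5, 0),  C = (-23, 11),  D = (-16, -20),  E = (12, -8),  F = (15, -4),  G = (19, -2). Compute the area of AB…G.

Σ = (-40) + (55) + (636) + (368) + (72) + (46) + (188) = 1325
Area = |Σ|/2 = 662.5.

662.5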